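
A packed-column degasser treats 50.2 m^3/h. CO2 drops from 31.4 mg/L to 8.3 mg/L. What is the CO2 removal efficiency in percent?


CO2_out / CO2_in = 8.3 / 31.4 = 0.26433121
Fraction remaining = 0.26433121
efficiency = (1 - 0.26433121) * 100 = 73.5669 %

73.5669 %


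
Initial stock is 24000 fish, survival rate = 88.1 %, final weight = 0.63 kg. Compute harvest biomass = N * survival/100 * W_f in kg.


Survivors = 24000 * 88.1/100 = 21144 fish
Harvest biomass = survivors * W_f = 21144 * 0.63 = 13320.72 kg

13320.72 kg


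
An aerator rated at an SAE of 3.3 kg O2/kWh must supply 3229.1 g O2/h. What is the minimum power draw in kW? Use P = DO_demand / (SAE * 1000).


SAE in g O2/kWh = 3.3 * 1000 = 3300 g/kWh
P = DO_demand / SAE_g = 3229.1 / 3300 = 0.978515 kW

0.978515 kW


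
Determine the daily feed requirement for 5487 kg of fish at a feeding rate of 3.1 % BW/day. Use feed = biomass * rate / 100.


Feeding rate fraction = 3.1% / 100 = 0.031
Daily feed = 5487 kg * 0.031 = 170.097 kg/day

170.097 kg/day


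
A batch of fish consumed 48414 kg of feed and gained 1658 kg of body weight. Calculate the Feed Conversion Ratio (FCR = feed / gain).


FCR = feed consumed / weight gained
FCR = 48414 kg / 1658 kg = 29.2002

29.2002


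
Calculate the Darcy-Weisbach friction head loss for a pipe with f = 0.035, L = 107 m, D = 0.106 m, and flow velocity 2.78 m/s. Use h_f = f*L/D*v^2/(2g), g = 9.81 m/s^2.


v^2 = 2.78^2 = 7.7284 m^2/s^2
L/D = 107/0.106 = 1009.434
h_f = f*(L/D)*v^2/(2g) = 0.035 * 1009.434 * 7.7284 / 19.62 = 13.9167 m

13.9167 m


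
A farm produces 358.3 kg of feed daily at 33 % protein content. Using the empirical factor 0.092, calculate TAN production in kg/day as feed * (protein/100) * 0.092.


Protein in feed = 358.3 * 33/100 = 118.239 kg/day
TAN = protein * 0.092 = 118.239 * 0.092 = 10.877988 kg/day

10.877988 kg/day


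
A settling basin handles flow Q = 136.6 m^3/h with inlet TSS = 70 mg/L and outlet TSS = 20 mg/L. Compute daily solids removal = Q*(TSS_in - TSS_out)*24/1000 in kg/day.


Concentration drop: TSS_in - TSS_out = 70 - 20 = 50 mg/L
Hourly solids removed = Q * dTSS = 136.6 m^3/h * 50 mg/L = 6830 g/h  (m^3/h * mg/L = g/h)
Daily solids removed = 6830 * 24 = 163920 g/day
Convert g to kg: 163920 / 1000 = 163.92 kg/day

163.92 kg/day


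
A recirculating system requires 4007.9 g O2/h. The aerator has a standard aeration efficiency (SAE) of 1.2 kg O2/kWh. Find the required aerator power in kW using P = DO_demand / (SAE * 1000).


SAE in g O2/kWh = 1.2 * 1000 = 1200 g/kWh
P = DO_demand / SAE_g = 4007.9 / 1200 = 3.33992 kW

3.33992 kW


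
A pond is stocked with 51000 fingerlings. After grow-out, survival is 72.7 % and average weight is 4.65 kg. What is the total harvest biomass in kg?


Survivors = 51000 * 72.7/100 = 37077 fish
Harvest biomass = survivors * W_f = 37077 * 4.65 = 172408.05 kg

172408.05 kg


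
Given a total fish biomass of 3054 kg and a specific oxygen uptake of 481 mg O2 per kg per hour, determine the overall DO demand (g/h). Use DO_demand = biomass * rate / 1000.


Total O2 consumption (mg/h) = 3054 kg * 481 mg/(kg*h) = 1468974 mg/h
Convert to g/h: 1468974 / 1000 = 1468.974 g/h

1468.974 g/h


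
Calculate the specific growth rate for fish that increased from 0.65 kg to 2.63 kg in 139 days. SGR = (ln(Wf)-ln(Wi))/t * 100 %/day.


ln(W_f) = ln(2.63) = 0.96698385
ln(W_i) = ln(0.65) = -0.43078292
ln(W_f) - ln(W_i) = 0.96698385 - -0.43078292 = 1.3977668
SGR = 1.3977668 / 139 * 100 = 1.00559 %/day

1.00559 %/day


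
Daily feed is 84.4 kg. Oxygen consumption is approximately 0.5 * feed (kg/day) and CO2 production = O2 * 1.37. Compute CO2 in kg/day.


O2 = 84.4 * 0.5 = 42.2
CO2 = 42.2 * 1.37 = 57.814

57.814 kg/day


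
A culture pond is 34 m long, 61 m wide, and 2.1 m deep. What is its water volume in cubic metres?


Base area = L * W = 34 * 61 = 2074 m^2
Volume = area * depth = 2074 * 2.1 = 4355.4 m^3

4355.4 m^3


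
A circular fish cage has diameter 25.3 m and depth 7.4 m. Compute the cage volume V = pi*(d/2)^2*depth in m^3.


r = d/2 = 25.3/2 = 12.65 m
Base area = pi*r^2 = pi*12.65^2 = 502.72551 m^2
Volume = 502.72551 * 7.4 = 3720.17 m^3

3720.17 m^3


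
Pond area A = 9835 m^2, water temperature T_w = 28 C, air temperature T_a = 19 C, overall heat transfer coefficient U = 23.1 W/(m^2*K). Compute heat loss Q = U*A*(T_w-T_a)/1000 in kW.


Temperature difference dT = 28 - 19 = 9 K
Heat loss (W) = U * A * dT = 23.1 * 9835 * 9 = 2044696.5 W
Convert to kW: 2044696.5 / 1000 = 2044.6965 kW

2044.6965 kW


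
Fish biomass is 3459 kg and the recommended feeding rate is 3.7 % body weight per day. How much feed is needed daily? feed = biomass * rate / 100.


Feeding rate fraction = 3.7% / 100 = 0.037
Daily feed = 3459 kg * 0.037 = 127.983 kg/day

127.983 kg/day


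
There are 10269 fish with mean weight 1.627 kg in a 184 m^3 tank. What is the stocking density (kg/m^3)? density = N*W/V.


Total biomass = 10269 fish * 1.627 kg = 16707.663 kg
Density = total biomass / volume = 16707.663 / 184 = 90.8025 kg/m^3

90.8025 kg/m^3


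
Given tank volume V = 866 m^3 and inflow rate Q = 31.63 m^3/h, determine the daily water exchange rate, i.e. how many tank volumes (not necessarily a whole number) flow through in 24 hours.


Daily flow volume = 31.63 m^3/h * 24 h = 759.12 m^3/day
Exchanges = daily flow / tank volume = 759.12 / 866 = 0.876582 exchanges/day

0.876582 exchanges/day


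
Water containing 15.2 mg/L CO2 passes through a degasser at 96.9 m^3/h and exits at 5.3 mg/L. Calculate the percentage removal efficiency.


CO2_out / CO2_in = 5.3 / 15.2 = 0.34868421
Fraction remaining = 0.34868421
efficiency = (1 - 0.34868421) * 100 = 65.1316 %

65.1316 %


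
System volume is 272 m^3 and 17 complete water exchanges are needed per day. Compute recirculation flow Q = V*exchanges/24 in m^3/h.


Daily recirculation volume = 272 m^3 * 17 = 4624 m^3/day
Flow rate Q = daily volume / 24 h = 4624 / 24 = 192.667 m^3/h

192.667 m^3/h


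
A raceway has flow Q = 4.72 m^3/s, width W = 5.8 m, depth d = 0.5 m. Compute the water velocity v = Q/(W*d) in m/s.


Cross-sectional area = W * d = 5.8 * 0.5 = 2.9 m^2
Velocity = Q / A = 4.72 / 2.9 = 1.62759 m/s

1.62759 m/s


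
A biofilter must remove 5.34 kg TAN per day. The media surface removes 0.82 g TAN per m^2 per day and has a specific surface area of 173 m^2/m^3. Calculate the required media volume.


A = 5.34*1000 / 0.82 = 6512.1951 m^2
V = 6512.1951 / 173 = 37.6427

37.6427 m^3


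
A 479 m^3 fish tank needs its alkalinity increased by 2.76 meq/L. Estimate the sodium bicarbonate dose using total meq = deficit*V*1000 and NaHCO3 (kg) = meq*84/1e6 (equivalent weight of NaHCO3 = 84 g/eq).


Tank volume in L = 479 m^3 * 1000 = 479000 L
Total meq required = 2.76 meq/L * 479000 L = 1322040 meq
NaHCO3 mass = 1322040 meq * 84 mg/meq / 1e6 = 111.051 kg

111.051 kg


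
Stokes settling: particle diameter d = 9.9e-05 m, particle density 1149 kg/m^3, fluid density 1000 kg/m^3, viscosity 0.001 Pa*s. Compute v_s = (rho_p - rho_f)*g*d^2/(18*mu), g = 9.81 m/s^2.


Density difference: rho_p - rho_f = 1149 - 1000 = 149 kg/m^3
d^2 = (9.9e-05)^2 = 9.801e-09 m^2
Numerator = (rho_p - rho_f) * g * d^2 = 149 * 9.81 * 9.801e-09 = 1.4326024e-05
Denominator = 18 * mu = 18 * 0.001 = 0.018
v_s = 1.4326024e-05 / 0.018 = 7.9589e-04 m/s
Check: Re = rho_f * v_s * d / mu = 1000 * 7.9589e-04 * 9.9e-05 / 0.001 = 0.0788 < 1, so Stokes' law applies.

7.9589e-04 m/s


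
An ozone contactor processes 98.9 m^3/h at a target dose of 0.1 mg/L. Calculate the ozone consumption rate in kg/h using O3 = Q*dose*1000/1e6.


O3 demand (mg/h) = Q * dose * 1000 = 98.9 * 0.1 * 1000 = 9890 mg/h
Convert mg to kg: 9890 / 1e6 = 0.00989 kg/h

0.00989 kg/h


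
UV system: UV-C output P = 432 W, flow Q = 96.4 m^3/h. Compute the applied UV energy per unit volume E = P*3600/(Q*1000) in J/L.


Energy delivered per hour = 432 W * 3600 s = 1555200 J/h
Volume treated per hour = 96.4 m^3/h * 1000 = 96400 L/h
dose = 1555200 / 96400 = 16.1328 J/L

16.1328 J/L


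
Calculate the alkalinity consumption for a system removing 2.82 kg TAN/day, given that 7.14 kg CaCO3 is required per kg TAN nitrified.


Alkalinity factor: 7.14 kg CaCO3 consumed per kg TAN nitrified
alk = 2.82 kg TAN * 7.14 = 20.1348 kg CaCO3/day

20.1348 kg CaCO3/day


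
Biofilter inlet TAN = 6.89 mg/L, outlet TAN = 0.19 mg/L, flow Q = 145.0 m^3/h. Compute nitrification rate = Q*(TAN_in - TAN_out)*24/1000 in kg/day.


Concentration drop: TAN_in - TAN_out = 6.89 - 0.19 = 6.7 mg/L
Hourly TAN removed = Q * dTAN = 145.0 m^3/h * 6.7 mg/L = 971.5 g/h  (m^3/h * mg/L = g/h)
Daily TAN removed = 971.5 * 24 = 23316 g/day
Convert to kg/day: 23316 / 1000 = 23.316 kg/day

23.316 kg/day


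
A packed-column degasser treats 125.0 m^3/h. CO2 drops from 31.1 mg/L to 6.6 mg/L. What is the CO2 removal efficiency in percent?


CO2_out / CO2_in = 6.6 / 31.1 = 0.21221865
Fraction remaining = 0.21221865
efficiency = (1 - 0.21221865) * 100 = 78.7781 %

78.7781 %


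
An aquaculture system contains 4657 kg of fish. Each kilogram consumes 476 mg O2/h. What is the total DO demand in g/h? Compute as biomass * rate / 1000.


Total O2 consumption (mg/h) = 4657 kg * 476 mg/(kg*h) = 2216732 mg/h
Convert to g/h: 2216732 / 1000 = 2216.732 g/h

2216.732 g/h


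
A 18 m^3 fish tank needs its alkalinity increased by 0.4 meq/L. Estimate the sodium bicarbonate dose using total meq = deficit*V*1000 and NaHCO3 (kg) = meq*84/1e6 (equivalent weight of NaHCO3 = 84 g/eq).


Tank volume in L = 18 m^3 * 1000 = 18000 L
Total meq required = 0.4 meq/L * 18000 L = 7200 meq
NaHCO3 mass = 7200 meq * 84 mg/meq / 1e6 = 0.6048 kg

0.6048 kg


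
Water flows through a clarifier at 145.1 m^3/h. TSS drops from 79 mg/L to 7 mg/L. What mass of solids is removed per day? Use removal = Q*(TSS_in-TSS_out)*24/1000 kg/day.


Concentration drop: TSS_in - TSS_out = 79 - 7 = 72 mg/L
Hourly solids removed = Q * dTSS = 145.1 m^3/h * 72 mg/L = 10447.2 g/h  (m^3/h * mg/L = g/h)
Daily solids removed = 10447.2 * 24 = 250732.8 g/day
Convert g to kg: 250732.8 / 1000 = 250.7328 kg/day

250.7328 kg/day


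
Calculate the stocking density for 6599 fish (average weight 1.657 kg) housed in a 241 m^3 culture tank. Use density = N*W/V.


Total biomass = 6599 fish * 1.657 kg = 10934.543 kg
Density = total biomass / volume = 10934.543 / 241 = 45.3715 kg/m^3

45.3715 kg/m^3


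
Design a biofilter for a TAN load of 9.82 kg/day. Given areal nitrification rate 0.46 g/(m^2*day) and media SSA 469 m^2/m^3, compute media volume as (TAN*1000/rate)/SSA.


A = 9.82*1000 / 0.46 = 21347.826 m^2
V = 21347.826 / 469 = 45.5178

45.5178 m^3


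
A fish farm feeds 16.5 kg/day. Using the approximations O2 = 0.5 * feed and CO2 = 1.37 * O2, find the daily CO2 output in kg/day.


O2 = 16.5 * 0.5 = 8.25
CO2 = 8.25 * 1.37 = 11.3025

11.3025 kg/day


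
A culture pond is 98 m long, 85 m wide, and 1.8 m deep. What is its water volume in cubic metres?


Base area = L * W = 98 * 85 = 8330 m^2
Volume = area * depth = 8330 * 1.8 = 14994 m^3

14994 m^3


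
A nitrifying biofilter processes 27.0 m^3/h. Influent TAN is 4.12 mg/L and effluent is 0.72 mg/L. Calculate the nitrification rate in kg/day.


Concentration drop: TAN_in - TAN_out = 4.12 - 0.72 = 3.4 mg/L
Hourly TAN removed = Q * dTAN = 27.0 m^3/h * 3.4 mg/L = 91.8 g/h  (m^3/h * mg/L = g/h)
Daily TAN removed = 91.8 * 24 = 2203.2 g/day
Convert to kg/day: 2203.2 / 1000 = 2.2032 kg/day

2.2032 kg/day


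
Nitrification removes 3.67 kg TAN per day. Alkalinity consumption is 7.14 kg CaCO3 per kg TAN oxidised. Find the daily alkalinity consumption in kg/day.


Alkalinity factor: 7.14 kg CaCO3 consumed per kg TAN nitrified
alk = 3.67 kg TAN * 7.14 = 26.2038 kg CaCO3/day

26.2038 kg CaCO3/day


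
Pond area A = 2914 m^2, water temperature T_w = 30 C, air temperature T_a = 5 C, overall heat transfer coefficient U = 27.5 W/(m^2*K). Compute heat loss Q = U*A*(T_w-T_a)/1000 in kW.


Temperature difference dT = 30 - 5 = 25 K
Heat loss (W) = U * A * dT = 27.5 * 2914 * 25 = 2003375 W
Convert to kW: 2003375 / 1000 = 2003.375 kW

2003.375 kW


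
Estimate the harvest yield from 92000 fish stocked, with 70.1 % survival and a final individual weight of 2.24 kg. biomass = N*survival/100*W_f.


Survivors = 92000 * 70.1/100 = 64492 fish
Harvest biomass = survivors * W_f = 64492 * 2.24 = 144462.08 kg

144462.08 kg


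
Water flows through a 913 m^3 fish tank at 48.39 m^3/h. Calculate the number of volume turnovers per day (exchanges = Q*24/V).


Daily flow volume = 48.39 m^3/h * 24 h = 1161.36 m^3/day
Exchanges = daily flow / tank volume = 1161.36 / 913 = 1.27203 exchanges/day

1.27203 exchanges/day


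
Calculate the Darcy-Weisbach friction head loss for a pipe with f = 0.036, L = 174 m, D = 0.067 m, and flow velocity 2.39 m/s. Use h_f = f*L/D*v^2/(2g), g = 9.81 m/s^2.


v^2 = 2.39^2 = 5.7121 m^2/s^2
L/D = 174/0.067 = 2597.0149
h_f = f*(L/D)*v^2/(2g) = 0.036 * 2597.0149 * 5.7121 / 19.62 = 27.2191 m

27.2191 m


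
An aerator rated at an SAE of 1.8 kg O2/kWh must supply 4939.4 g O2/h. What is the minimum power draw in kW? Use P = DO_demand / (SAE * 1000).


SAE in g O2/kWh = 1.8 * 1000 = 1800 g/kWh
P = DO_demand / SAE_g = 4939.4 / 1800 = 2.74411 kW

2.74411 kW


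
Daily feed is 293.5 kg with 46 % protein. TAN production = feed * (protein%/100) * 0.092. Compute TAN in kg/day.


Protein in feed = 293.5 * 46/100 = 135.01 kg/day
TAN = protein * 0.092 = 135.01 * 0.092 = 12.42092 kg/day

12.42092 kg/day


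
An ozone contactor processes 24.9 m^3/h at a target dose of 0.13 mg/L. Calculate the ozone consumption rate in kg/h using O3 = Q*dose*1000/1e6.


O3 demand (mg/h) = Q * dose * 1000 = 24.9 * 0.13 * 1000 = 3237 mg/h
Convert mg to kg: 3237 / 1e6 = 0.003237 kg/h

0.003237 kg/h


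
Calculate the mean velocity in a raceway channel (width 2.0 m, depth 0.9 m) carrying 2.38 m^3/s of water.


Cross-sectional area = W * d = 2.0 * 0.9 = 1.8 m^2
Velocity = Q / A = 2.38 / 1.8 = 1.32222 m/s

1.32222 m/s


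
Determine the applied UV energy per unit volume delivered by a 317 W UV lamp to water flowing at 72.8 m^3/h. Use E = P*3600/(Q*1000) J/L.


Energy delivered per hour = 317 W * 3600 s = 1141200 J/h
Volume treated per hour = 72.8 m^3/h * 1000 = 72800 L/h
dose = 1141200 / 72800 = 15.6758 J/L

15.6758 J/L


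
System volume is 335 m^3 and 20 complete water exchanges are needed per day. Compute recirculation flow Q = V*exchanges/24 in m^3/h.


Daily recirculation volume = 335 m^3 * 20 = 6700 m^3/day
Flow rate Q = daily volume / 24 h = 6700 / 24 = 279.167 m^3/h

279.167 m^3/h


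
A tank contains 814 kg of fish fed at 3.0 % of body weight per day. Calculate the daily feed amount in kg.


Feeding rate fraction = 3.0% / 100 = 0.03
Daily feed = 814 kg * 0.03 = 24.42 kg/day

24.42 kg/day


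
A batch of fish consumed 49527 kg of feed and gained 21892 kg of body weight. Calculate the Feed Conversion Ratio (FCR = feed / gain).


FCR = feed consumed / weight gained
FCR = 49527 kg / 21892 kg = 2.26233

2.26233


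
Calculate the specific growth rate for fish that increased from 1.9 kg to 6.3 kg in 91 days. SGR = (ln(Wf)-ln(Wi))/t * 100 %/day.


ln(W_f) = ln(6.3) = 1.8405496
ln(W_i) = ln(1.9) = 0.64185389
ln(W_f) - ln(W_i) = 1.8405496 - 0.64185389 = 1.1986957
SGR = 1.1986957 / 91 * 100 = 1.31725 %/day

1.31725 %/day


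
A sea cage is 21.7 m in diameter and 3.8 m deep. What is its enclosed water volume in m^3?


r = d/2 = 21.7/2 = 10.85 m
Base area = pi*r^2 = pi*10.85^2 = 369.83614 m^2
Volume = 369.83614 * 3.8 = 1405.38 m^3

1405.38 m^3


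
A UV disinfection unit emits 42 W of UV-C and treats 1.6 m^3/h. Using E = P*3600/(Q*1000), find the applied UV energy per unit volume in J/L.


Energy delivered per hour = 42 W * 3600 s = 151200 J/h
Volume treated per hour = 1.6 m^3/h * 1000 = 1600 L/h
dose = 151200 / 1600 = 94.5 J/L

94.5 J/L


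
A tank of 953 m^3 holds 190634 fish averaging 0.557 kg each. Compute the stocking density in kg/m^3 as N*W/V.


Total biomass = 190634 fish * 0.557 kg = 106183.138 kg
Density = total biomass / volume = 106183.138 / 953 = 111.42 kg/m^3

111.42 kg/m^3


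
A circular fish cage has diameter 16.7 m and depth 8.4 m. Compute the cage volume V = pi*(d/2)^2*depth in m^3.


r = d/2 = 16.7/2 = 8.35 m
Base area = pi*r^2 = pi*8.35^2 = 219.03969 m^2
Volume = 219.03969 * 8.4 = 1839.93 m^3

1839.93 m^3


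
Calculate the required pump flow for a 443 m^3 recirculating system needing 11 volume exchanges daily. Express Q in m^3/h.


Daily recirculation volume = 443 m^3 * 11 = 4873 m^3/day
Flow rate Q = daily volume / 24 h = 4873 / 24 = 203.042 m^3/h

203.042 m^3/h


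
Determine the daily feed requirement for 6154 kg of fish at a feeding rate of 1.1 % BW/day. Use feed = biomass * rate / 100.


Feeding rate fraction = 1.1% / 100 = 0.011
Daily feed = 6154 kg * 0.011 = 67.694 kg/day

67.694 kg/day


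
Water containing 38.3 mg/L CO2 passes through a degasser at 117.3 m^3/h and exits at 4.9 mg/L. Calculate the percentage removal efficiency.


CO2_out / CO2_in = 4.9 / 38.3 = 0.12793734
Fraction remaining = 0.12793734
efficiency = (1 - 0.12793734) * 100 = 87.2063 %

87.2063 %


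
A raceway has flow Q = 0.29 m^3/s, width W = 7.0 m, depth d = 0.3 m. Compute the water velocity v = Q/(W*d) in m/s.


Cross-sectional area = W * d = 7.0 * 0.3 = 2.1 m^2
Velocity = Q / A = 0.29 / 2.1 = 0.138095 m/s

0.138095 m/s


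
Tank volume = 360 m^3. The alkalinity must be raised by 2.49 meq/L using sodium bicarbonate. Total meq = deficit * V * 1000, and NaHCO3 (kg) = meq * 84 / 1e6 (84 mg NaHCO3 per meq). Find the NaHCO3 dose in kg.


Tank volume in L = 360 m^3 * 1000 = 360000 L
Total meq required = 2.49 meq/L * 360000 L = 896400 meq
NaHCO3 mass = 896400 meq * 84 mg/meq / 1e6 = 75.2976 kg

75.2976 kg


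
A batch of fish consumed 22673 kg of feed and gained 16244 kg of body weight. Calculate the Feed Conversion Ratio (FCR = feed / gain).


FCR = feed consumed / weight gained
FCR = 22673 kg / 16244 kg = 1.39578

1.39578


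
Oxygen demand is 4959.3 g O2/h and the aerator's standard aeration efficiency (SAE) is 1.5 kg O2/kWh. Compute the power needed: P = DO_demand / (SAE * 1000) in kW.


SAE in g O2/kWh = 1.5 * 1000 = 1500 g/kWh
P = DO_demand / SAE_g = 4959.3 / 1500 = 3.3062 kW

3.3062 kW


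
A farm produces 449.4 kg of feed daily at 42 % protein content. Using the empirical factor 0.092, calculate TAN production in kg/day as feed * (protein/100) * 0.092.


Protein in feed = 449.4 * 42/100 = 188.748 kg/day
TAN = protein * 0.092 = 188.748 * 0.092 = 17.364816 kg/day

17.364816 kg/day


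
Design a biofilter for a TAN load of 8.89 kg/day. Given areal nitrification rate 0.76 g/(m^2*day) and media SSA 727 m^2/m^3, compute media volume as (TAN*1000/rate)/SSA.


A = 8.89*1000 / 0.76 = 11697.368 m^2
V = 11697.368 / 727 = 16.0899

16.0899 m^3


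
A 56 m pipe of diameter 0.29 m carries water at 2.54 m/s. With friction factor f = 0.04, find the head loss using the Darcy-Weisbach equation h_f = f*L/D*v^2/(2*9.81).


v^2 = 2.54^2 = 6.4516 m^2/s^2
L/D = 56/0.29 = 193.10345
h_f = f*(L/D)*v^2/(2g) = 0.04 * 193.10345 * 6.4516 / 19.62 = 2.53991 m

2.53991 m


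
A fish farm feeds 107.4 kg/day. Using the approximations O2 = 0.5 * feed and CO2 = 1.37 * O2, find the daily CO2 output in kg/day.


O2 = 107.4 * 0.5 = 53.7
CO2 = 53.7 * 1.37 = 73.569

73.569 kg/day


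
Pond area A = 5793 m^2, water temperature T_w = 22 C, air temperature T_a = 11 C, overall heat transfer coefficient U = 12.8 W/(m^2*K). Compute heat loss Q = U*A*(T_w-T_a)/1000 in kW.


Temperature difference dT = 22 - 11 = 11 K
Heat loss (W) = U * A * dT = 12.8 * 5793 * 11 = 815654.4 W
Convert to kW: 815654.4 / 1000 = 815.6544 kW

815.6544 kW


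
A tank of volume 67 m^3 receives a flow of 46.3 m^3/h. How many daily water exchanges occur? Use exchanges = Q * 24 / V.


Daily flow volume = 46.3 m^3/h * 24 h = 1111.2 m^3/day
Exchanges = daily flow / tank volume = 1111.2 / 67 = 16.5851 exchanges/day

16.5851 exchanges/day


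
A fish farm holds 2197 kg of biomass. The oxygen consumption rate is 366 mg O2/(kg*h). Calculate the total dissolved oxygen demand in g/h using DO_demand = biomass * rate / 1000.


Total O2 consumption (mg/h) = 2197 kg * 366 mg/(kg*h) = 804102 mg/h
Convert to g/h: 804102 / 1000 = 804.102 g/h

804.102 g/h


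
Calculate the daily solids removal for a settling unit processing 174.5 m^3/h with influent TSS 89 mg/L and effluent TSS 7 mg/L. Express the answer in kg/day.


Concentration drop: TSS_in - TSS_out = 89 - 7 = 82 mg/L
Hourly solids removed = Q * dTSS = 174.5 m^3/h * 82 mg/L = 14309 g/h  (m^3/h * mg/L = g/h)
Daily solids removed = 14309 * 24 = 343416 g/day
Convert g to kg: 343416 / 1000 = 343.416 kg/day

343.416 kg/day


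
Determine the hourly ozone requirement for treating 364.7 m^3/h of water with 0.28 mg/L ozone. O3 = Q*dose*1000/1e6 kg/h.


O3 demand (mg/h) = Q * dose * 1000 = 364.7 * 0.28 * 1000 = 102116 mg/h
Convert mg to kg: 102116 / 1e6 = 0.102116 kg/h

0.102116 kg/h


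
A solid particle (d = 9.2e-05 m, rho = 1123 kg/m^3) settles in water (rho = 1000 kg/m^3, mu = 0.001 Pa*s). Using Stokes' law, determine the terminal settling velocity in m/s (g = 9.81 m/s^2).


Density difference: rho_p - rho_f = 1123 - 1000 = 123 kg/m^3
d^2 = (9.2e-05)^2 = 8.464e-09 m^2
Numerator = (rho_p - rho_f) * g * d^2 = 123 * 9.81 * 8.464e-09 = 1.0212916e-05
Denominator = 18 * mu = 18 * 0.001 = 0.018
v_s = 1.0212916e-05 / 0.018 = 5.67384e-04 m/s
Check: Re = rho_f * v_s * d / mu = 1000 * 5.67384e-04 * 9.2e-05 / 0.001 = 0.0522 < 1, so Stokes' law applies.

5.67384e-04 m/s


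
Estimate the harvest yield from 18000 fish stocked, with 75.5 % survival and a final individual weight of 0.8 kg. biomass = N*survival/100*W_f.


Survivors = 18000 * 75.5/100 = 13590 fish
Harvest biomass = survivors * W_f = 13590 * 0.8 = 10872 kg

10872 kg


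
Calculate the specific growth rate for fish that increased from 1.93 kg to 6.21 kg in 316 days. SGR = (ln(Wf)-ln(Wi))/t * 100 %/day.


ln(W_f) = ln(6.21) = 1.8261609
ln(W_i) = ln(1.93) = 0.65752
ln(W_f) - ln(W_i) = 1.8261609 - 0.65752 = 1.1686409
SGR = 1.1686409 / 316 * 100 = 0.369823 %/day

0.369823 %/day


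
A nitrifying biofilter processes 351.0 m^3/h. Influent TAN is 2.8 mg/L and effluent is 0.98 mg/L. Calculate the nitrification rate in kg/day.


Concentration drop: TAN_in - TAN_out = 2.8 - 0.98 = 1.82 mg/L
Hourly TAN removed = Q * dTAN = 351.0 m^3/h * 1.82 mg/L = 638.82 g/h  (m^3/h * mg/L = g/h)
Daily TAN removed = 638.82 * 24 = 15331.68 g/day
Convert to kg/day: 15331.68 / 1000 = 15.33168 kg/day

15.33168 kg/day


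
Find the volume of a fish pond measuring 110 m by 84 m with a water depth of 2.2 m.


Base area = L * W = 110 * 84 = 9240 m^2
Volume = area * depth = 9240 * 2.2 = 20328 m^3

20328 m^3


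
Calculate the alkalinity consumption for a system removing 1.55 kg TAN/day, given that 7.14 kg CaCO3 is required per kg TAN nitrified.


Alkalinity factor: 7.14 kg CaCO3 consumed per kg TAN nitrified
alk = 1.55 kg TAN * 7.14 = 11.067 kg CaCO3/day

11.067 kg CaCO3/day


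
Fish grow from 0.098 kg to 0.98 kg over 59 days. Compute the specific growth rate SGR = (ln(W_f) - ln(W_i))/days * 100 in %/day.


ln(W_f) = ln(0.98) = -0.020202707
ln(W_i) = ln(0.098) = -2.3227878
ln(W_f) - ln(W_i) = -0.020202707 - -2.3227878 = 2.3025851
SGR = 2.3025851 / 59 * 100 = 3.90269 %/day

3.90269 %/day


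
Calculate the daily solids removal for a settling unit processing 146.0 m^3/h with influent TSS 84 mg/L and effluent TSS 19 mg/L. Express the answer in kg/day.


Concentration drop: TSS_in - TSS_out = 84 - 19 = 65 mg/L
Hourly solids removed = Q * dTSS = 146.0 m^3/h * 65 mg/L = 9490 g/h  (m^3/h * mg/L = g/h)
Daily solids removed = 9490 * 24 = 227760 g/day
Convert g to kg: 227760 / 1000 = 227.76 kg/day

227.76 kg/day


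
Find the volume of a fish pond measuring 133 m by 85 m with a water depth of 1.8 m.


Base area = L * W = 133 * 85 = 11305 m^2
Volume = area * depth = 11305 * 1.8 = 20349 m^3

20349 m^3


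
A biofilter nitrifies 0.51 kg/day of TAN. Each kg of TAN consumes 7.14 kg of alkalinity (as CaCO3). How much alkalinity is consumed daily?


Alkalinity factor: 7.14 kg CaCO3 consumed per kg TAN nitrified
alk = 0.51 kg TAN * 7.14 = 3.6414 kg CaCO3/day

3.6414 kg CaCO3/day


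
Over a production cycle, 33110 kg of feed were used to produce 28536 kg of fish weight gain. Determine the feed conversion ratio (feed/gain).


FCR = feed consumed / weight gained
FCR = 33110 kg / 28536 kg = 1.16029

1.16029


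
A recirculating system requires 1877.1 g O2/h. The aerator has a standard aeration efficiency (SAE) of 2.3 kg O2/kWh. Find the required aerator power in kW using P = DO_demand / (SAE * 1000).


SAE in g O2/kWh = 2.3 * 1000 = 2300 g/kWh
P = DO_demand / SAE_g = 1877.1 / 2300 = 0.81613 kW

0.81613 kW


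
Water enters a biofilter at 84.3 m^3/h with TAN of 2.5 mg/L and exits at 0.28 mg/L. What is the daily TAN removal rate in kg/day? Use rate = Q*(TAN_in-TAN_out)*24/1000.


Concentration drop: TAN_in - TAN_out = 2.5 - 0.28 = 2.22 mg/L
Hourly TAN removed = Q * dTAN = 84.3 m^3/h * 2.22 mg/L = 187.146 g/h  (m^3/h * mg/L = g/h)
Daily TAN removed = 187.146 * 24 = 4491.504 g/day
Convert to kg/day: 4491.504 / 1000 = 4.491504 kg/day

4.491504 kg/day


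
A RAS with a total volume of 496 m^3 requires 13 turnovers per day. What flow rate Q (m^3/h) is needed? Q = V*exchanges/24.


Daily recirculation volume = 496 m^3 * 13 = 6448 m^3/day
Flow rate Q = daily volume / 24 h = 6448 / 24 = 268.667 m^3/h

268.667 m^3/h


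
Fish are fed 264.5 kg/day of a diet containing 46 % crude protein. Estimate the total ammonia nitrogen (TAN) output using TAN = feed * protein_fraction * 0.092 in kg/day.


Protein in feed = 264.5 * 46/100 = 121.67 kg/day
TAN = protein * 0.092 = 121.67 * 0.092 = 11.19364 kg/day

11.19364 kg/day


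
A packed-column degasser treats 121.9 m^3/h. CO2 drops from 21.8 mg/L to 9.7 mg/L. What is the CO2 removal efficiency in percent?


CO2_out / CO2_in = 9.7 / 21.8 = 0.44495413
Fraction remaining = 0.44495413
efficiency = (1 - 0.44495413) * 100 = 55.5046 %

55.5046 %


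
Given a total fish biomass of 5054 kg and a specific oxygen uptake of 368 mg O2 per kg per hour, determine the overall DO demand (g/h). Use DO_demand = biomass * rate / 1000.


Total O2 consumption (mg/h) = 5054 kg * 368 mg/(kg*h) = 1859872 mg/h
Convert to g/h: 1859872 / 1000 = 1859.872 g/h

1859.872 g/h


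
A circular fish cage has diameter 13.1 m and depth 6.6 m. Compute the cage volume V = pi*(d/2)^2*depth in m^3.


r = d/2 = 13.1/2 = 6.55 m
Base area = pi*r^2 = pi*6.55^2 = 134.78218 m^2
Volume = 134.78218 * 6.6 = 889.562 m^3

889.562 m^3


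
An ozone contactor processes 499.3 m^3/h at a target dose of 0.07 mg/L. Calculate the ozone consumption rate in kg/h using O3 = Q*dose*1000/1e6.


O3 demand (mg/h) = Q * dose * 1000 = 499.3 * 0.07 * 1000 = 34951 mg/h
Convert mg to kg: 34951 / 1e6 = 0.034951 kg/h

0.034951 kg/h


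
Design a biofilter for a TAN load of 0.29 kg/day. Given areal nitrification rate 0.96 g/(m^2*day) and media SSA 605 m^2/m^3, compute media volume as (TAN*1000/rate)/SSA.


A = 0.29*1000 / 0.96 = 302.08333 m^2
V = 302.08333 / 605 = 0.499311

0.499311 m^3


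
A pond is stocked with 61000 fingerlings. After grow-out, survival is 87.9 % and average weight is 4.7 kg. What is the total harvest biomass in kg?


Survivors = 61000 * 87.9/100 = 53619 fish
Harvest biomass = survivors * W_f = 53619 * 4.7 = 252009.3 kg

252009.3 kg


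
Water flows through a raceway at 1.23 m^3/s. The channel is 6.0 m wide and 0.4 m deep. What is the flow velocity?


Cross-sectional area = W * d = 6.0 * 0.4 = 2.4 m^2
Velocity = Q / A = 1.23 / 2.4 = 0.5125 m/s

0.5125 m/s


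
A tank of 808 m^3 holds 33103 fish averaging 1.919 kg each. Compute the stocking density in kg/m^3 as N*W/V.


Total biomass = 33103 fish * 1.919 kg = 63524.657 kg
Density = total biomass / volume = 63524.657 / 808 = 78.6196 kg/m^3

78.6196 kg/m^3


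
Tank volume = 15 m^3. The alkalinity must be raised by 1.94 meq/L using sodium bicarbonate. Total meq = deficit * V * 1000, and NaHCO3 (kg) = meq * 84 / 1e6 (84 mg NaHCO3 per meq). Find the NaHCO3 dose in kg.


Tank volume in L = 15 m^3 * 1000 = 15000 L
Total meq required = 1.94 meq/L * 15000 L = 29100 meq
NaHCO3 mass = 29100 meq * 84 mg/meq / 1e6 = 2.4444 kg

2.4444 kg


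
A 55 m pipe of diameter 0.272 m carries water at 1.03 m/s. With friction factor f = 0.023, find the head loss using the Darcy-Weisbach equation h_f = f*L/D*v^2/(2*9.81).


v^2 = 1.03^2 = 1.0609 m^2/s^2
L/D = 55/0.272 = 202.20588
h_f = f*(L/D)*v^2/(2g) = 0.023 * 202.20588 * 1.0609 / 19.62 = 0.251476 m

0.251476 m


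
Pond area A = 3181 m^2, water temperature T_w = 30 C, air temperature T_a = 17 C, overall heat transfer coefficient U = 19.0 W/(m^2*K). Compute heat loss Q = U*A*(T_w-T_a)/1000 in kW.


Temperature difference dT = 30 - 17 = 13 K
Heat loss (W) = U * A * dT = 19.0 * 3181 * 13 = 785707 W
Convert to kW: 785707 / 1000 = 785.707 kW

785.707 kW


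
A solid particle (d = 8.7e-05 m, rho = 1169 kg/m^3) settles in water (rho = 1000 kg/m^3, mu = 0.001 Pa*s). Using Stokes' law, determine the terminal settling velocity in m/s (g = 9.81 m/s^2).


Density difference: rho_p - rho_f = 1169 - 1000 = 169 kg/m^3
d^2 = (8.7e-05)^2 = 7.569e-09 m^2
Numerator = (rho_p - rho_f) * g * d^2 = 169 * 9.81 * 7.569e-09 = 1.2548569e-05
Denominator = 18 * mu = 18 * 0.001 = 0.018
v_s = 1.2548569e-05 / 0.018 = 6.97143e-04 m/s
Check: Re = rho_f * v_s * d / mu = 1000 * 6.97143e-04 * 8.7e-05 / 0.001 = 0.0607 < 1, so Stokes' law applies.

6.97143e-04 m/s


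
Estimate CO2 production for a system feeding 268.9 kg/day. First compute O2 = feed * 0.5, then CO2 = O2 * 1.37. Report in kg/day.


O2 = 268.9 * 0.5 = 134.45
CO2 = 134.45 * 1.37 = 184.1965

184.1965 kg/day


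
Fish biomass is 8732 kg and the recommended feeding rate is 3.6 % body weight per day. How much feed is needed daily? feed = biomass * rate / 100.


Feeding rate fraction = 3.6% / 100 = 0.036
Daily feed = 8732 kg * 0.036 = 314.352 kg/day

314.352 kg/day


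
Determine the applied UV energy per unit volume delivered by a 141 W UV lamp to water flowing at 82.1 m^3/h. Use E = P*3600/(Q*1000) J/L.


Energy delivered per hour = 141 W * 3600 s = 507600 J/h
Volume treated per hour = 82.1 m^3/h * 1000 = 82100 L/h
dose = 507600 / 82100 = 6.1827 J/L

6.1827 J/L


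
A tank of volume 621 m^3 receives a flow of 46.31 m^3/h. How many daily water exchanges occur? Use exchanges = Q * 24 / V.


Daily flow volume = 46.31 m^3/h * 24 h = 1111.44 m^3/day
Exchanges = daily flow / tank volume = 1111.44 / 621 = 1.78976 exchanges/day

1.78976 exchanges/day


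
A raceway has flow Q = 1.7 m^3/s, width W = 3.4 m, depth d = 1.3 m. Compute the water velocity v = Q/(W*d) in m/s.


Cross-sectional area = W * d = 3.4 * 1.3 = 4.42 m^2
Velocity = Q / A = 1.7 / 4.42 = 0.384615 m/s

0.384615 m/s


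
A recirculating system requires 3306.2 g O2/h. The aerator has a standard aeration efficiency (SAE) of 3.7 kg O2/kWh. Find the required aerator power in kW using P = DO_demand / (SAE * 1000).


SAE in g O2/kWh = 3.7 * 1000 = 3700 g/kWh
P = DO_demand / SAE_g = 3306.2 / 3700 = 0.893568 kW

0.893568 kW


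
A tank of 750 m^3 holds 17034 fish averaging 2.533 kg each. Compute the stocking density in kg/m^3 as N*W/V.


Total biomass = 17034 fish * 2.533 kg = 43147.122 kg
Density = total biomass / volume = 43147.122 / 750 = 57.5295 kg/m^3

57.5295 kg/m^3


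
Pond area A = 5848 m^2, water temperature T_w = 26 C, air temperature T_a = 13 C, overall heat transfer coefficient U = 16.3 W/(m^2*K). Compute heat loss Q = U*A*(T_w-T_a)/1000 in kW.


Temperature difference dT = 26 - 13 = 13 K
Heat loss (W) = U * A * dT = 16.3 * 5848 * 13 = 1239191.2 W
Convert to kW: 1239191.2 / 1000 = 1239.1912 kW

1239.1912 kW


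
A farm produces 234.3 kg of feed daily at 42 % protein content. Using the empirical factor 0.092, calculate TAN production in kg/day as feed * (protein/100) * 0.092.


Protein in feed = 234.3 * 42/100 = 98.406 kg/day
TAN = protein * 0.092 = 98.406 * 0.092 = 9.053352 kg/day

9.053352 kg/day


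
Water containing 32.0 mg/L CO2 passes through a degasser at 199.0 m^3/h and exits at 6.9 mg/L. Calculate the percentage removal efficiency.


CO2_out / CO2_in = 6.9 / 32.0 = 0.215625
Fraction remaining = 0.215625
efficiency = (1 - 0.215625) * 100 = 78.4375 %

78.4375 %


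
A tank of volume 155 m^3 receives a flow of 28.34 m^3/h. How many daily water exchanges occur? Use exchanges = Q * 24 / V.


Daily flow volume = 28.34 m^3/h * 24 h = 680.16 m^3/day
Exchanges = daily flow / tank volume = 680.16 / 155 = 4.38813 exchanges/day

4.38813 exchanges/day


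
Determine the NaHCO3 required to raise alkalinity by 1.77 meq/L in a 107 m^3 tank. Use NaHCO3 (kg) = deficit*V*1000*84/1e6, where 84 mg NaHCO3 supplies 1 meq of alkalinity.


Tank volume in L = 107 m^3 * 1000 = 107000 L
Total meq required = 1.77 meq/L * 107000 L = 189390 meq
NaHCO3 mass = 189390 meq * 84 mg/meq / 1e6 = 15.9088 kg

15.9088 kg


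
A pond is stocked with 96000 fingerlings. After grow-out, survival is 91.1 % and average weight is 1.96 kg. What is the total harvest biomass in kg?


Survivors = 96000 * 91.1/100 = 87456 fish
Harvest biomass = survivors * W_f = 87456 * 1.96 = 171413.76 kg

171413.76 kg


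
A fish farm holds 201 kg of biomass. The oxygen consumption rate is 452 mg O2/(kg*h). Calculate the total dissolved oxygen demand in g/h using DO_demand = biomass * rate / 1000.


Total O2 consumption (mg/h) = 201 kg * 452 mg/(kg*h) = 90852 mg/h
Convert to g/h: 90852 / 1000 = 90.852 g/h

90.852 g/h


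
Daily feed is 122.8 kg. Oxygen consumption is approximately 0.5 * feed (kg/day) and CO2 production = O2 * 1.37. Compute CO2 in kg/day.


O2 = 122.8 * 0.5 = 61.4
CO2 = 61.4 * 1.37 = 84.118

84.118 kg/day


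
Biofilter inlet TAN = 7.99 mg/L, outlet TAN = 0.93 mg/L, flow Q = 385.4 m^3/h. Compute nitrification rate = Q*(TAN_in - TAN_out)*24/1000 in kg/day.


Concentration drop: TAN_in - TAN_out = 7.99 - 0.93 = 7.06 mg/L
Hourly TAN removed = Q * dTAN = 385.4 m^3/h * 7.06 mg/L = 2720.924 g/h  (m^3/h * mg/L = g/h)
Daily TAN removed = 2720.924 * 24 = 65302.176 g/day
Convert to kg/day: 65302.176 / 1000 = 65.302176 kg/day

65.302176 kg/day


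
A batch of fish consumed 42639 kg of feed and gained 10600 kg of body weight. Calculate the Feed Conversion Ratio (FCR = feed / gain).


FCR = feed consumed / weight gained
FCR = 42639 kg / 10600 kg = 4.02255

4.02255


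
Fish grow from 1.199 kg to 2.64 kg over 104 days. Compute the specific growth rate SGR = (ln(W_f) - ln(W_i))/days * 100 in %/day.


ln(W_f) = ln(2.64) = 0.97077892
ln(W_i) = ln(1.199) = 0.18148788
ln(W_f) - ln(W_i) = 0.97077892 - 0.18148788 = 0.78929104
SGR = 0.78929104 / 104 * 100 = 0.758934 %/day

0.758934 %/day


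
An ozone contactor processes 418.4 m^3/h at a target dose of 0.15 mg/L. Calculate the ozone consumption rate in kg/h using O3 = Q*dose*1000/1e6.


O3 demand (mg/h) = Q * dose * 1000 = 418.4 * 0.15 * 1000 = 62760 mg/h
Convert mg to kg: 62760 / 1e6 = 0.06276 kg/h

0.06276 kg/h


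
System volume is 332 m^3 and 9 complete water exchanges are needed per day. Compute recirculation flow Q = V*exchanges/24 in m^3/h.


Daily recirculation volume = 332 m^3 * 9 = 2988 m^3/day
Flow rate Q = daily volume / 24 h = 2988 / 24 = 124.5 m^3/h

124.5 m^3/h


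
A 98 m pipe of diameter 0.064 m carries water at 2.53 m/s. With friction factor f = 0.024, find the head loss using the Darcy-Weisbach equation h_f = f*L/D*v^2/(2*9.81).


v^2 = 2.53^2 = 6.4009 m^2/s^2
L/D = 98/0.064 = 1531.25
h_f = f*(L/D)*v^2/(2g) = 0.024 * 1531.25 * 6.4009 / 19.62 = 11.9895 m

11.9895 m


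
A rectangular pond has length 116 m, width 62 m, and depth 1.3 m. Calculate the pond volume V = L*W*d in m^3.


Base area = L * W = 116 * 62 = 7192 m^2
Volume = area * depth = 7192 * 1.3 = 9349.6 m^3

9349.6 m^3


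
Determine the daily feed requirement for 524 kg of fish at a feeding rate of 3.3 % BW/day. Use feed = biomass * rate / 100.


Feeding rate fraction = 3.3% / 100 = 0.033
Daily feed = 524 kg * 0.033 = 17.292 kg/day

17.292 kg/day


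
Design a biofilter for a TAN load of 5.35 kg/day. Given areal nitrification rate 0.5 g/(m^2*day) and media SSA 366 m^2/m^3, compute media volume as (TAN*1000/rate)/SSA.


A = 5.35*1000 / 0.5 = 10700 m^2
V = 10700 / 366 = 29.235

29.235 m^3


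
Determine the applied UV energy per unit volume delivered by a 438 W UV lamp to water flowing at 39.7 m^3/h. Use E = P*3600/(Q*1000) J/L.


Energy delivered per hour = 438 W * 3600 s = 1576800 J/h
Volume treated per hour = 39.7 m^3/h * 1000 = 39700 L/h
dose = 1576800 / 39700 = 39.7179 J/L

39.7179 J/L


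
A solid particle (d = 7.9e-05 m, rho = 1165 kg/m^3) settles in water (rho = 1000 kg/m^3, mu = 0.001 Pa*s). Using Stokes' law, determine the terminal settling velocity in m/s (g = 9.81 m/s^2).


Density difference: rho_p - rho_f = 1165 - 1000 = 165 kg/m^3
d^2 = (7.9e-05)^2 = 6.241e-09 m^2
Numerator = (rho_p - rho_f) * g * d^2 = 165 * 9.81 * 6.241e-09 = 1.0101995e-05
Denominator = 18 * mu = 18 * 0.001 = 0.018
v_s = 1.0101995e-05 / 0.018 = 5.61222e-04 m/s
Check: Re = rho_f * v_s * d / mu = 1000 * 5.61222e-04 * 7.9e-05 / 0.001 = 0.0443 < 1, so Stokes' law applies.

5.61222e-04 m/s


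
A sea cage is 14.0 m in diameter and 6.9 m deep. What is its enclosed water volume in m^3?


r = d/2 = 14.0/2 = 7 m
Base area = pi*r^2 = pi*7^2 = 153.93804 m^2
Volume = 153.93804 * 6.9 = 1062.17 m^3

1062.17 m^3


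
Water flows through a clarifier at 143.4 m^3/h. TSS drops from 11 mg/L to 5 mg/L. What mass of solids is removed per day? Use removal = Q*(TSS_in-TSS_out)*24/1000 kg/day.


Concentration drop: TSS_in - TSS_out = 11 - 5 = 6 mg/L
Hourly solids removed = Q * dTSS = 143.4 m^3/h * 6 mg/L = 860.4 g/h  (m^3/h * mg/L = g/h)
Daily solids removed = 860.4 * 24 = 20649.6 g/day
Convert g to kg: 20649.6 / 1000 = 20.6496 kg/day

20.6496 kg/day


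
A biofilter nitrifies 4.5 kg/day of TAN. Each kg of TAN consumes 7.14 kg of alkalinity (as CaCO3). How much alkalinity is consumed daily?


Alkalinity factor: 7.14 kg CaCO3 consumed per kg TAN nitrified
alk = 4.5 kg TAN * 7.14 = 32.13 kg CaCO3/day

32.13 kg CaCO3/day


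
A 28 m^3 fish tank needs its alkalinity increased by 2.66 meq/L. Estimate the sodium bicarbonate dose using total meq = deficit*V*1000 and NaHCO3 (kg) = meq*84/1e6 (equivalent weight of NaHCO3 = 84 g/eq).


Tank volume in L = 28 m^3 * 1000 = 28000 L
Total meq required = 2.66 meq/L * 28000 L = 74480 meq
NaHCO3 mass = 74480 meq * 84 mg/meq / 1e6 = 6.25632 kg

6.25632 kg


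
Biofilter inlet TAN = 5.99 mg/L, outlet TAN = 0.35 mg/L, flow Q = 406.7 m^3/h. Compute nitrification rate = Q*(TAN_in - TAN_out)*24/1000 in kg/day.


Concentration drop: TAN_in - TAN_out = 5.99 - 0.35 = 5.64 mg/L
Hourly TAN removed = Q * dTAN = 406.7 m^3/h * 5.64 mg/L = 2293.788 g/h  (m^3/h * mg/L = g/h)
Daily TAN removed = 2293.788 * 24 = 55050.912 g/day
Convert to kg/day: 55050.912 / 1000 = 55.050912 kg/day

55.050912 kg/day


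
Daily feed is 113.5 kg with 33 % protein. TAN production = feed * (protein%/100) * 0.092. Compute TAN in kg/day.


Protein in feed = 113.5 * 33/100 = 37.455 kg/day
TAN = protein * 0.092 = 37.455 * 0.092 = 3.44586 kg/day

3.44586 kg/day


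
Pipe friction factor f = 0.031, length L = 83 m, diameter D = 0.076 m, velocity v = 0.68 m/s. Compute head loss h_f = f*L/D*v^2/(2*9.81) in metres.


v^2 = 0.68^2 = 0.4624 m^2/s^2
L/D = 83/0.076 = 1092.1053
h_f = f*(L/D)*v^2/(2g) = 0.031 * 1092.1053 * 0.4624 / 19.62 = 0.797894 m

0.797894 m
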